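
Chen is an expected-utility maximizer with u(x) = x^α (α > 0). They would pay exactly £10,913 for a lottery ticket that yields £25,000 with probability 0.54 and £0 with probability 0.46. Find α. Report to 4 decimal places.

The lottery's expected utility is 0.54·u(25000) + 0.46·u(0) = 0.54·25000^α (since u(0) = 0 for α > 0).
Equating: 10913^α = 0.54·25000^α, i.e. 0.4365^α = 0.54.
α = ln(0.54) / ln(10913/25000) = -0.6161861/-0.8289211 ≈ 0.7434.

α ≈ 0.7434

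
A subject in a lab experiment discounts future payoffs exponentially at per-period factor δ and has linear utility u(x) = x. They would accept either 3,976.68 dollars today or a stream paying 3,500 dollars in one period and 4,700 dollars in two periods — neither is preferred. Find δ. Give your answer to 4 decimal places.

Present value of the stream is 3500·δ + 4700·δ². Indifference gives 3500δ + 4700δ² = 3976.68.
Rearranged: 4700δ² + 3500δ − 3976.68 = 0.
The positive root is δ = [−3500 + √(3500² + 4·4700·3976.68)] / (2·4700) = (−3500 + 9328.000)/9400 ≈ 0.6200.

δ ≈ 0.6200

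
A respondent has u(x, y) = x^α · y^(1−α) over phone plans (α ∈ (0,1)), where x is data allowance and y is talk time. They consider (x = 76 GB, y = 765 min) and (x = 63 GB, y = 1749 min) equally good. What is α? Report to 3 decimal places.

α ≈ 0.815

Indifference: 76^α · 765^(1−α) = 63^α · 1749^(1−α).
Rearrange to (76/63)^α = (1749/765)^(1−α) and take logs: α·0.187599 = (1−α)·0.826924.
So α/(1−α) = (0.826924)/(0.187599) = 4.407934, and α = 4.407934/5.407934 ≈ 0.815.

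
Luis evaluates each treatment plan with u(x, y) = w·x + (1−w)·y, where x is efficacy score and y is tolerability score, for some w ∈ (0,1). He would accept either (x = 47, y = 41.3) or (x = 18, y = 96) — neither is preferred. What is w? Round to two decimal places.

w = 0.65

u(47,41.3) = u(18,96) means w·47 + (1−w)·41.3 = w·18 + (1−w)·96.
Collecting terms: w·29 = (1−w)·54.7.
So w/(1−w) = 54.7/29 = 1.8862, giving w = 54.7/(29+54.7) = 0.65.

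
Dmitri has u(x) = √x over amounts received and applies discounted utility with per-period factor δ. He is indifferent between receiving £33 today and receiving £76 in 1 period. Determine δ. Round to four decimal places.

δ ≈ 0.6589

Indifference means u(33) = δ · u(76), so δ = u(33)/u(76).
With u(x) = √x: δ = √33/√76 = √(33/76) = 0.65895.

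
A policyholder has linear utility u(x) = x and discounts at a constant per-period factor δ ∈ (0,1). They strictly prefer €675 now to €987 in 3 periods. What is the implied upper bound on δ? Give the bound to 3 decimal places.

Under u(x) = x this choice says 675 > δ^3·987.
Dividing by 987: δ^3 < 0.68389. Both sides are positive, so the cube root keeps the direction.
δ < 0.68389^(1/3) = 0.881.

δ < 0.881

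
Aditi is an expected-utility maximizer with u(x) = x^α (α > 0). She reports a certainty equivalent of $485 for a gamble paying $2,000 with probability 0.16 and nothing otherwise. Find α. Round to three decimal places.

α ≈ 1.294

The lottery's expected utility is 0.16·u(2000) + 0.84·u(0) = 0.16·2000^α (since u(0) = 0 for α > 0).
Setting u(485) equal to that: 485^α = 0.16·2000^α ⇒ (485/2000)^α = 0.16.
α = ln(0.16) / ln(485/2000) = -1.832581/-1.416754 ≈ 1.294.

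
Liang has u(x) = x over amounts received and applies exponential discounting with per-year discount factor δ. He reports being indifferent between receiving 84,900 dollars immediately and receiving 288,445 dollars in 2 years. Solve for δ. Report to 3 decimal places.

Equating discounted utilities: u(84900) = δ^2·u(288445) ⇒ δ^2 = u(84900)/u(288445).
With u(x) = x: δ^2 = 84900/288445 = 0.29434.
Hence δ = (0.29434)^(1/2) = 0.54253.

δ ≈ 0.543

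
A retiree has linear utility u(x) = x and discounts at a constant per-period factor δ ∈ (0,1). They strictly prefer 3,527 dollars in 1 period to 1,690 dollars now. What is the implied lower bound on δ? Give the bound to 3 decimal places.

δ > 0.479

Comparing present values: 1690 < δ·3527.
Dividing through by 3527 gives δ > 0.47916.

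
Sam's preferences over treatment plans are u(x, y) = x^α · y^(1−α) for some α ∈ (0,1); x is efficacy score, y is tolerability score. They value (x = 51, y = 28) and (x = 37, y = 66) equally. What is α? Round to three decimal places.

α ≈ 0.728

Set the two utilities equal: 51^α·28^(1−α) = 37^α·66^(1−α).
(51/37)^α = (66/28)^(1−α); take logs: α·ln(51/37) = (1−α)·ln(66/28), i.e. α·0.320908 = (1−α)·0.857450.
With A = 0.320908 and B = 0.857450: α·A = (1−α)·B, so α = B/(A+B) = 0.857450/1.178358 ≈ 0.728.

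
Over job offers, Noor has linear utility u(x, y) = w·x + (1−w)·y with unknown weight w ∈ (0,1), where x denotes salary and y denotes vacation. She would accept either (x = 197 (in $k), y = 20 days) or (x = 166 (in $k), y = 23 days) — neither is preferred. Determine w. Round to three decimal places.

u(197,20) = u(166,23) means w·197 + (1−w)·20 = w·166 + (1−w)·23.
w·(197−166) = (1−w)·(23−20), i.e. w·31 = (1−w)·3.
The marginal rate of substitution is 3/31, so w = 3/(31+3) = 0.088.

w = 0.088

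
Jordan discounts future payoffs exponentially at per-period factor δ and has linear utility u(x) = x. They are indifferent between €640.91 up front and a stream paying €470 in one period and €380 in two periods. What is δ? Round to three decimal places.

Equating present values: 640.91 = 470δ + 380δ².
That is, 380δ² + 470δ − 640.91 = 0, a quadratic in δ.
By the quadratic formula (taking the positive root), δ = (−470 + √1195083.20) / 760 ≈ 0.820.

δ ≈ 0.820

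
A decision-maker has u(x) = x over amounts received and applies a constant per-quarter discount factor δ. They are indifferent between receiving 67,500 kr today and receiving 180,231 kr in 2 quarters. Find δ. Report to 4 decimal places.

Equating discounted utilities: u(67500) = δ^2·u(180231) ⇒ δ^2 = u(67500)/u(180231).
With u(x) = x: δ^2 = 67500/180231 = 0.37452.
Hence δ = (0.37452)^(1/2) = 0.611980.

δ ≈ 0.6120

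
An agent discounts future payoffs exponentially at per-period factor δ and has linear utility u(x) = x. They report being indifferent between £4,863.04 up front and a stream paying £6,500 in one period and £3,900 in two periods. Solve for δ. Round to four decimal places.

δ ≈ 0.5600

The stream is worth 6500δ + 3900δ² today, so 6500δ + 3900δ² = 4863.04.
Rearranged: 3900δ² + 6500δ − 4863.04 = 0.
δ = (−6500 + √(6500² + 4·3900·4863.04)) / (2·3900) = (−6500 + √118113424.00) / 7800 ≈ 0.5600.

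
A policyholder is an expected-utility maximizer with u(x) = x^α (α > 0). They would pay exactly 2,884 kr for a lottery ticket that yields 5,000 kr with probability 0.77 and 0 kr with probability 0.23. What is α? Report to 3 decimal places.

α ≈ 0.475

Since u(0) = 0, the lottery's EU is 0.77·5000^α.
Indifference: 2884^α = 0.77·5000^α, so (2884/5000)^α = 0.77.
α = ln(0.77) / ln(2884/5000) = -0.261365/-0.550260 ≈ 0.475.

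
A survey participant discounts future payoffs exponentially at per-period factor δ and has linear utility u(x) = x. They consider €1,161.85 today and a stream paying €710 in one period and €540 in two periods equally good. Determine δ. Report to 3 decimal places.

The stream is worth 710δ + 540δ² today, so 710δ + 540δ² = 1161.85.
That is, 540δ² + 710δ − 1161.85 = 0, a quadratic in δ.
The positive root is δ = [−710 + √(710² + 4·540·1161.85)] / (2·540) = (−710 + 1736.000)/1080 ≈ 0.950.

δ ≈ 0.950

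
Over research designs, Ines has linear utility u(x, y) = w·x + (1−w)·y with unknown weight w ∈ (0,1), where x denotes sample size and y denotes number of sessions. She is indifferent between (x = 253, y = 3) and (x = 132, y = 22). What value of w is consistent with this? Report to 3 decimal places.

w = 0.136

Indifference: w·253 + (1−w)·3 = w·132 + (1−w)·22.
Collecting terms: w·121 = (1−w)·19.
So w/(1−w) = 19/121 = 0.1570, giving w = 19/(121+19) = 0.136.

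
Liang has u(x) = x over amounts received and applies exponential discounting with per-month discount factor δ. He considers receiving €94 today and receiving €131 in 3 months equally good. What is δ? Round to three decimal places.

δ ≈ 0.895

The payoff in 3 months is discounted by δ^3, so u(94) = δ^3·u(131) and δ^3 = u(94)/u(131).
With u(x) = x: δ^3 = 94/131 = 0.71756.
Taking the cube root: δ = 0.71756^(1/3) ≈ 0.895.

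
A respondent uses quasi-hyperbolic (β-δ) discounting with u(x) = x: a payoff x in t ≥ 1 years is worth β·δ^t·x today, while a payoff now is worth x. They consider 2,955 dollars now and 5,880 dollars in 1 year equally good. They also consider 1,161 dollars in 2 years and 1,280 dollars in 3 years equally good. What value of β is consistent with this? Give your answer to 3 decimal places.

Both payoffs in the second observation are in the future, so β drops out: δ^2·1161 = δ^3·1280 ⇒ δ = 1161/1280 = 0.90703.
Now use the now-vs-future pair: 2955 = β·δ·5880 gives β = 2955/(0.90703·5880) ≈ 0.554.

β ≈ 0.554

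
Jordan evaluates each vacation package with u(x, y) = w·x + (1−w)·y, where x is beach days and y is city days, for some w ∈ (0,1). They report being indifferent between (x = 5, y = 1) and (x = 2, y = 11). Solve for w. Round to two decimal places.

w = 0.77

Indifference: w·5 + (1−w)·1 = w·2 + (1−w)·11.
w·(5−2) = (1−w)·(11−1), i.e. w·3 = (1−w)·10.
Hence w = 10/(3+10) = 10/13 = 0.77.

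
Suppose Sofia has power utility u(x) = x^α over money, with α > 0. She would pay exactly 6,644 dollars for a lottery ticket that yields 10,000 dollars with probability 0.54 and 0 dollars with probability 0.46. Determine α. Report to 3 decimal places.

The lottery's expected utility is 0.54·u(10000) + 0.46·u(0) = 0.54·10000^α (since u(0) = 0 for α > 0).
Setting u(6644) equal to that: 6644^α = 0.54·10000^α ⇒ (6644/10000)^α = 0.54.
α = ln(0.54) / ln(6644/10000) = -0.616186/-0.408871 ≈ 1.507.

α ≈ 1.507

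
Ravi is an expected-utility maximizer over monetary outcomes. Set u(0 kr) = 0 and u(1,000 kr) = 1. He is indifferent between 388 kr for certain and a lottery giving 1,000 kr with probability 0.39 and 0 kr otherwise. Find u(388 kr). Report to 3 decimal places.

u(388 kr) equals the lottery's expected utility: 0.39·1 + 0.61·0 = 0.39.

0.390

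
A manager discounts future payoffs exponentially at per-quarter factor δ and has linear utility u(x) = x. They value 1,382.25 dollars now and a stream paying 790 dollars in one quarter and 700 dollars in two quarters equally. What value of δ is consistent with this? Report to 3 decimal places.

Present value of the stream is 790·δ + 700·δ². Indifference gives 790δ + 700δ² = 1382.25.
So 700δ² + 790δ − 1382.25 = 0.
By the quadratic formula (taking the positive root), δ = (−790 + √4494400.00) / 1400 ≈ 0.950.

δ ≈ 0.950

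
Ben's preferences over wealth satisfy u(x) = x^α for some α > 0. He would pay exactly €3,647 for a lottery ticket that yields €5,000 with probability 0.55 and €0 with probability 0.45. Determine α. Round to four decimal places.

α ≈ 1.8947

The lottery's expected utility is 0.55·u(5000) + 0.45·u(0) = 0.55·5000^α (since u(0) = 0 for α > 0).
Setting u(3647) equal to that: 3647^α = 0.55·5000^α ⇒ (3647/5000)^α = 0.55.
Take logs: α = ln 0.55 / ln(3647/5000) ≈ 1.894689.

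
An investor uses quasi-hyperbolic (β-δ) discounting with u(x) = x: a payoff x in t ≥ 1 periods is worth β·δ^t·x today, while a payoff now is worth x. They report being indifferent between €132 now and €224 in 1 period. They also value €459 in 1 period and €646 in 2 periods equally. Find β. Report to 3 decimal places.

β ≈ 0.829

Both payoffs in the second observation are in the future, so β drops out: δ^1·459 = δ^2·646 ⇒ δ = 459/646 = 0.71053.
The first indifference: 132 = β·δ·224, so β = 132/(δ·224) = 132/(0.71053·224) ≈ 0.829.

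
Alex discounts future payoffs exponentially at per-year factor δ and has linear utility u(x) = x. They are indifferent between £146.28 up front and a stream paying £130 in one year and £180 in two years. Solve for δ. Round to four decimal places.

Equating present values: 146.28 = 130δ + 180δ².
So 180δ² + 130δ − 146.28 = 0.
By the quadratic formula (taking the positive root), δ = (−130 + √122221.60) / 360 ≈ 0.6100.

δ ≈ 0.6100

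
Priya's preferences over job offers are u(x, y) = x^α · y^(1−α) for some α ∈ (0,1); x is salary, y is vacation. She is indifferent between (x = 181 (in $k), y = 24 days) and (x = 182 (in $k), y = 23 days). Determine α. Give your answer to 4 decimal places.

Set the two utilities equal: 181^α·24^(1−α) = 182^α·23^(1−α).
(181/182)^α = (23/24)^(1−α); take logs: α·ln(181/182) = (1−α)·ln(23/24), i.e. α·-0.0055097 = (1−α)·-0.0425596.
With A = -0.0055097 and B = -0.0425596: α·A = (1−α)·B, so α = B/(A+B) = -0.0425596/-0.0480693 ≈ 0.8854.

α ≈ 0.8854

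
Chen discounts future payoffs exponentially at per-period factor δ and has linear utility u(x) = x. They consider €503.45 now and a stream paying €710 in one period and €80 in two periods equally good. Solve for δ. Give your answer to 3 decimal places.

δ ≈ 0.660

The stream is worth 710δ + 80δ² today, so 710δ + 80δ² = 503.45.
That is, 80δ² + 710δ − 503.45 = 0, a quadratic in δ.
By the quadratic formula (taking the positive root), δ = (−710 + √665204.00) / 160 ≈ 0.660.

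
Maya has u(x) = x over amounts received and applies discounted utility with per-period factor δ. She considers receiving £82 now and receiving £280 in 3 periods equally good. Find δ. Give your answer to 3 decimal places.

δ ≈ 0.664

The payoff in 3 periods is discounted by δ^3, so u(82) = δ^3·u(280) and δ^3 = u(82)/u(280).
With u(x) = x: δ^3 = 82/280 = 0.29286.
Hence δ = (0.29286)^(1/3) = 0.66408.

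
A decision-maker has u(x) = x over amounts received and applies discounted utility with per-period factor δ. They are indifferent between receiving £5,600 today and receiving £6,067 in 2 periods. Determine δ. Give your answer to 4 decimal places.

The payoff in 2 periods is discounted by δ^2, so u(5600) = δ^2·u(6067) and δ^2 = u(5600)/u(6067).
With u(x) = x: δ^2 = 5600/6067 = 0.92303.
So δ = 0.92303^(1/2) ≈ 0.9607.

δ ≈ 0.9607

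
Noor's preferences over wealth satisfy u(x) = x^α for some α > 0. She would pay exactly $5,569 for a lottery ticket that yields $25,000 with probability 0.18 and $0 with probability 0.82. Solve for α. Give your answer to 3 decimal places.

The lottery's expected utility is 0.18·u(25000) + 0.82·u(0) = 0.18·25000^α (since u(0) = 0 for α > 0).
Indifference: 5569^α = 0.18·25000^α, so (5569/25000)^α = 0.18.
Take logs: α = ln 0.18 / ln(5569/25000) ≈ 1.14193.

α ≈ 1.142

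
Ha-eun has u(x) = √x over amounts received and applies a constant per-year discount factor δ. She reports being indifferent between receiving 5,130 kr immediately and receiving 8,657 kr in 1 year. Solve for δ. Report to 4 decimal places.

Indifference means u(5130) = δ · u(8657), so δ = u(5130)/u(8657).
With u(x) = √x: δ = √5130/√8657 = √(5130/8657) = 0.76979.

δ ≈ 0.7698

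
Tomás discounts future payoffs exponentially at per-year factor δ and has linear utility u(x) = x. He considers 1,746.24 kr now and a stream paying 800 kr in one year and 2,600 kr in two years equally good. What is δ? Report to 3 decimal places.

δ ≈ 0.680

Present value of the stream is 800·δ + 2600·δ². Indifference gives 800δ + 2600δ² = 1746.24.
Rearranged: 2600δ² + 800δ − 1746.24 = 0.
By the quadratic formula (taking the positive root), δ = (−800 + √18800896.00) / 5200 ≈ 0.680.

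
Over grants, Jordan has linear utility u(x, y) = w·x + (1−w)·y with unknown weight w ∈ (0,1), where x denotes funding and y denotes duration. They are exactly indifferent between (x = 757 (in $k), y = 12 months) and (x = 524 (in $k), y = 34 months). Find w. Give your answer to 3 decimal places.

Indifference: w·757 + (1−w)·12 = w·524 + (1−w)·34.
Rearranging, 233·w − 22·(1−w) = 0.
So w/(1−w) = 22/233 = 0.0944, giving w = 22/(233+22) = 0.086.

w = 0.086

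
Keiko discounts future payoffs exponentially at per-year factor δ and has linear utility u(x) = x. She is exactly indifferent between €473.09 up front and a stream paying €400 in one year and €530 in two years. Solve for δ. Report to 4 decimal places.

The stream is worth 400δ + 530δ² today, so 400δ + 530δ² = 473.09.
So 530δ² + 400δ − 473.09 = 0.
By the quadratic formula (taking the positive root), δ = (−400 + √1162950.80) / 1060 ≈ 0.6400.

δ ≈ 0.6400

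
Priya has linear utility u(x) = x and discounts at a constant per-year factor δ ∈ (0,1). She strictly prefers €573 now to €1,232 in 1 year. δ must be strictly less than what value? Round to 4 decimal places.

Under u(x) = x this choice says 573 > δ·1232.
Dividing through by 1232 gives δ < 0.46510.

δ < 0.4651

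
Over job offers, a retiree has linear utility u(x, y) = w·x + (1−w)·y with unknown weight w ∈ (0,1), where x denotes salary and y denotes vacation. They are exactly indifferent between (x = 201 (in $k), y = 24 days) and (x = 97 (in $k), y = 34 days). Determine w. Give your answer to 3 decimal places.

Equating utilities: w·201 + (1−w)·24 = w·97 + (1−w)·34.
w·(201−97) = (1−w)·(34−24), i.e. w·104 = (1−w)·10.
Hence w = 10/(104+10) = 10/114 = 0.088.

w = 0.088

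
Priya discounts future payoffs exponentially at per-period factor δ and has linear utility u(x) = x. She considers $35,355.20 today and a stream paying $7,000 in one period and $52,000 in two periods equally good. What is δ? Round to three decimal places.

δ ≈ 0.760

Present value of the stream is 7000·δ + 52000·δ². Indifference gives 7000δ + 52000δ² = 35355.20.
Rearranged: 52000δ² + 7000δ − 35355.20 = 0.
The positive root is δ = [−7000 + √(7000² + 4·52000·35355.20)] / (2·52000) = (−7000 + 86040.000)/104000 ≈ 0.760.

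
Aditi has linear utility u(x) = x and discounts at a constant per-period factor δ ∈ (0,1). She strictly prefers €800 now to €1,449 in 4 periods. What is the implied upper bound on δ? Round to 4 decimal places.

δ < 0.8620

Under u(x) = x this choice says 800 > δ^4·1449.
So δ^4 < 800/1449 = 0.55210; taking the 4th root of both positive sides preserves the inequality.
δ < 0.55210^(1/4) = 0.8620.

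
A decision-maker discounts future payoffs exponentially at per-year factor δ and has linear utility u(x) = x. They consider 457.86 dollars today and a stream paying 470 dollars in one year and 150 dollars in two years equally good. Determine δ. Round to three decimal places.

δ ≈ 0.780

Equating present values: 457.86 = 470δ + 150δ².
So 150δ² + 470δ − 457.86 = 0.
By the quadratic formula (taking the positive root), δ = (−470 + √495616.00) / 300 ≈ 0.780.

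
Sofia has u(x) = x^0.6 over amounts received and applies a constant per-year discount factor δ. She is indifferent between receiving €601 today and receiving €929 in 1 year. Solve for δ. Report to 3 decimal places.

Indifference means u(601) = δ · u(929), so δ = u(601)/u(929).
With u(x) = x^0.6: δ = 601^0.6/929^0.6 = (601/929)^0.6 = 0.77004.

δ ≈ 0.770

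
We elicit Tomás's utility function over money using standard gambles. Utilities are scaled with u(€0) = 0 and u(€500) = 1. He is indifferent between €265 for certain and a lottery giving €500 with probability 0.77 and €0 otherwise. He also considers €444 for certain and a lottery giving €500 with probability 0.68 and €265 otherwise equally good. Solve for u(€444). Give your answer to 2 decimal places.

0.93

First, u(€265) = 0.77·u(€500) + 0.23·u(€0) = 0.77.
Chaining: u(€444) = 0.68·1.00 + 0.32·0.77 = 0.9264.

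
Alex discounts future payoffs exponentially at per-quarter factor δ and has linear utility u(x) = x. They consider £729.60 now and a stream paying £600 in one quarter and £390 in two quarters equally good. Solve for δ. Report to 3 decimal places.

Present value of the stream is 600·δ + 390·δ². Indifference gives 600δ + 390δ² = 729.60.
Rearranged: 390δ² + 600δ − 729.60 = 0.
The positive root is δ = [−600 + √(600² + 4·390·729.60)] / (2·390) = (−600 + 1224.000)/780 ≈ 0.800.

δ ≈ 0.800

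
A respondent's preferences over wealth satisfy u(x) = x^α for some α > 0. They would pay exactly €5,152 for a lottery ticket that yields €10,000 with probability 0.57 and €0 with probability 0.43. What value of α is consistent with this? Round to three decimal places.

α ≈ 0.848

Since u(0) = 0, the lottery's EU is 0.57·10000^α.
Setting u(5152) equal to that: 5152^α = 0.57·10000^α ⇒ (5152/10000)^α = 0.57.
α = ln(0.57) / ln(5152/10000) = -0.562119/-0.663200 ≈ 0.848.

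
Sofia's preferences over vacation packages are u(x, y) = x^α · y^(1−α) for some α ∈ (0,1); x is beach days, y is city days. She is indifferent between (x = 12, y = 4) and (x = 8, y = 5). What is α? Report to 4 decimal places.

α ≈ 0.3550

Set the two utilities equal: 12^α·4^(1−α) = 8^α·5^(1−α).
Taking logs: α·ln 12 + (1−α)·ln 4 = α·ln 8 + (1−α)·ln 5, i.e. α·0.4054651 = (1−α)·0.2231436.
With A = 0.4054651 and B = 0.2231436: α·A = (1−α)·B, so α = B/(A+B) = 0.2231436/0.6286087 ≈ 0.3550.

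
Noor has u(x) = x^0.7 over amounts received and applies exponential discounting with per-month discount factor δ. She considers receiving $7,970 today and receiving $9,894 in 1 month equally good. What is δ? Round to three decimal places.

δ ≈ 0.860

The payoff in 1 month is discounted by δ, so u(7970) = δ·u(9894) and δ = u(7970)/u(9894).
Since u(x) = x^0.7, δ = (7970/9894)^0.7 = 0.80554^0.7 = 0.85953.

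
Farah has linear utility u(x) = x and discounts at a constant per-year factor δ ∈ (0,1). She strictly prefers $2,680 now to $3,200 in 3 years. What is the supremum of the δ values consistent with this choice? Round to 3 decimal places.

The preference means 2680 > δ^3·3200.
Dividing by 3200: δ^3 < 0.83750. Both sides are positive, so the cube root keeps the direction.
δ < (2680/3200)^(1/3) ≈ 0.943.

δ < 0.943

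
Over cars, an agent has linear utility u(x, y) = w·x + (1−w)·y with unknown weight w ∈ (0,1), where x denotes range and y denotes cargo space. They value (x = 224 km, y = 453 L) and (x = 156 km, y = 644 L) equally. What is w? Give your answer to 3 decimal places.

Indifference: w·224 + (1−w)·453 = w·156 + (1−w)·644.
Rearranging, 68·w − 191·(1−w) = 0.
The marginal rate of substitution is 191/68, so w = 191/(68+191) = 0.737.

w = 0.737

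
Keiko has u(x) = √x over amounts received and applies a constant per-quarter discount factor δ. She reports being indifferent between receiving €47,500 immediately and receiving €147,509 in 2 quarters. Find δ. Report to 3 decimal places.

Indifference means u(47500) = δ^2 · u(147509), so δ^2 = u(47500)/u(147509).
With u(x) = √x: δ^2 = √47500/√147509 = √(47500/147509) = 0.56746.
Taking the square root: δ = 0.56746^(1/2) ≈ 0.753.

δ ≈ 0.753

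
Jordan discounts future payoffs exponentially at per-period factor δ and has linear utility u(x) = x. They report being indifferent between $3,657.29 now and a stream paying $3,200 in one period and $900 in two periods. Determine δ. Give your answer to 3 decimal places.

Present value of the stream is 3200·δ + 900·δ². Indifference gives 3200δ + 900δ² = 3657.29.
So 900δ² + 3200δ − 3657.29 = 0.
δ = (−3200 + √(3200² + 4·900·3657.29)) / (2·900) = (−3200 + √23406244.00) / 1800 ≈ 0.910.

δ ≈ 0.910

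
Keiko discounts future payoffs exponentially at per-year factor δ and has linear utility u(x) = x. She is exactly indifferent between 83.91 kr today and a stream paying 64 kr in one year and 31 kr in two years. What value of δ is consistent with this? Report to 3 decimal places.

Equating present values: 83.91 = 64δ + 31δ².
Rearranged: 31δ² + 64δ − 83.91 = 0.
By the quadratic formula (taking the positive root), δ = (−64 + √14500.84) / 62 ≈ 0.910.

δ ≈ 0.910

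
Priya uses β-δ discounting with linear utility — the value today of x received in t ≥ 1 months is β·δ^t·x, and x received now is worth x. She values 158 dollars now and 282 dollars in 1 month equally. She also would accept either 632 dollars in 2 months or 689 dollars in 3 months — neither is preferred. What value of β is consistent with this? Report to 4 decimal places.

β ≈ 0.6108

From the later pair, β·δ^2·632 = β·δ^3·689; dividing through, δ = 632/689 = 0.91727.
Now use the now-vs-future pair: 158 = β·δ·282 gives β = 158/(0.91727·282) ≈ 0.6108.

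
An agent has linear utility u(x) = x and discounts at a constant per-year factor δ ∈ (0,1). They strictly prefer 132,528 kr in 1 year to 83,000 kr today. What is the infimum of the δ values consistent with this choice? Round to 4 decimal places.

δ > 0.6263

Under u(x) = x this choice says 83000 < δ·132528.
So δ > 83000/132528 = 0.62628.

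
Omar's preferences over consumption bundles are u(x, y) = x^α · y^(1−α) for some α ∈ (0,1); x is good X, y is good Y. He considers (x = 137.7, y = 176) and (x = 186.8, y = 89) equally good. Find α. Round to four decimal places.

α ≈ 0.6910

Set the two utilities equal: 137.7^α·176^(1−α) = 186.8^α·89^(1−α).
Taking logs: α·ln 137.7 + (1−α)·ln 176 = α·ln 186.8 + (1−α)·ln 89, i.e. α·-0.3049611 = (1−α)·-0.6818476.
With A = -0.3049611 and B = -0.6818476: α·A = (1−α)·B, so α = B/(A+B) = -0.6818476/-0.9868087 ≈ 0.6910.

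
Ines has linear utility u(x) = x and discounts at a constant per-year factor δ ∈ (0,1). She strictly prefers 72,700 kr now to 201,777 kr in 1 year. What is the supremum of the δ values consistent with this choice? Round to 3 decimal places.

δ < 0.360

The preference means 72700 > δ·201777.
Dividing through by 201777 gives δ < 0.36030.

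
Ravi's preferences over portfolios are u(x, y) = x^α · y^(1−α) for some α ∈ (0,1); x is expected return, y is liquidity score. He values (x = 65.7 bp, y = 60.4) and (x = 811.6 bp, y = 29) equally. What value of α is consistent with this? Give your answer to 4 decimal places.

α ≈ 0.2259

Indifference: 65.7^α · 60.4^(1−α) = 811.6^α · 29^(1−α).
Rearrange to (65.7/811.6)^α = (29/60.4)^(1−α) and take logs: α·-2.5139087 = (1−α)·-0.7336933.
So α/(1−α) = (-0.7336933)/(-2.5139087) = 0.2918536, and α = 0.2918536/1.2918536 ≈ 0.2259.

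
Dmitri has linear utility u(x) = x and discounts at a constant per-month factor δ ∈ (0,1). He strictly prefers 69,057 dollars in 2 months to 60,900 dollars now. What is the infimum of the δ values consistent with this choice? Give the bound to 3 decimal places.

Under u(x) = x this choice says 60900 < δ^2·69057.
Hence δ^2 > 60900/69057 = 0.88188, and x ↦ x^(1/2) is increasing on (0,∞).
δ > (60900/69057)^(1/2) ≈ 0.939.

δ > 0.939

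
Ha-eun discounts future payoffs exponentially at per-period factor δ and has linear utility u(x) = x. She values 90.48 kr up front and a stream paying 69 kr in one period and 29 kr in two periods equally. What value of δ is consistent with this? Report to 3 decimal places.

δ ≈ 0.940

Equating present values: 90.48 = 69δ + 29δ².
That is, 29δ² + 69δ − 90.48 = 0, a quadratic in δ.
δ = (−69 + √(69² + 4·29·90.48)) / (2·29) = (−69 + √15256.68) / 58 ≈ 0.940.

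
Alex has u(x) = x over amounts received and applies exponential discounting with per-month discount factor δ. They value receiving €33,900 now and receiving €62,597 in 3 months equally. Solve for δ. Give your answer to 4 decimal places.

δ ≈ 0.8151

Indifference means u(33900) = δ^3 · u(62597), so δ^3 = u(33900)/u(62597).
With u(x) = x: δ^3 = 33900/62597 = 0.54156.
So δ = 0.54156^(1/3) ≈ 0.8151.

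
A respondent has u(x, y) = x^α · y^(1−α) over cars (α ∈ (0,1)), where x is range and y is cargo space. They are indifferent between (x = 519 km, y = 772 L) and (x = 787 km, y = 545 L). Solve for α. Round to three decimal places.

Indifference: 519^α · 772^(1−α) = 787^α · 545^(1−α).
Rearrange to (519/787)^α = (545/772)^(1−α) and take logs: α·-0.416324 = (1−α)·-0.348199.
Thus α·(-0.764523) = -0.348199, so α = -0.348199/-0.764523 ≈ 0.455.

α ≈ 0.455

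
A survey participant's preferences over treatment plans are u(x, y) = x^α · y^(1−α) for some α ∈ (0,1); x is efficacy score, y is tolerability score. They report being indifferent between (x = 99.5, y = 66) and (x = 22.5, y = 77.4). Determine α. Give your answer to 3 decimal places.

Set the two utilities equal: 99.5^α·66^(1−α) = 22.5^α·77.4^(1−α).
(99.5/22.5)^α = (77.4/66)^(1−α); take logs: α·ln(99.5/22.5) = (1−α)·ln(77.4/66), i.e. α·1.486642 = (1−α)·0.159332.
With A = 1.486642 and B = 0.159332: α·A = (1−α)·B, so α = B/(A+B) = 0.159332/1.645974 ≈ 0.097.

α ≈ 0.097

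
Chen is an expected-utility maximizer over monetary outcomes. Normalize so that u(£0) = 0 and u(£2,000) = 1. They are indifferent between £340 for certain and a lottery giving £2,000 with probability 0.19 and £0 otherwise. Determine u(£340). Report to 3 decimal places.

The indifference gives u(£340) = 0.19·u(£2,000) + 0.81·u(£0) = 0.19·1 + 0.81·0 = 0.19.

0.190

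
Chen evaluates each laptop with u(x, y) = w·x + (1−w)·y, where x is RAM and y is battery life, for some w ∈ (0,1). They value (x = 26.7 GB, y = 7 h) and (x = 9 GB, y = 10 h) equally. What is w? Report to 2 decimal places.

w = 0.14

Indifference: w·26.7 + (1−w)·7 = w·9 + (1−w)·10.
Rearranging, 17.7·w − 3·(1−w) = 0.
Hence w = 3/(17.7+3) = 3/20.7 = 0.14.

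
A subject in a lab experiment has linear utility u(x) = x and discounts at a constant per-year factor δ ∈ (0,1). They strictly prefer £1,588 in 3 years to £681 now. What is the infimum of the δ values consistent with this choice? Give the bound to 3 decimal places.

The preference means 681 < δ^3·1588.
Dividing by 1588: δ^3 > 0.42884. Both sides are positive, so the cube root keeps the direction.
δ > (681/1588)^(1/3) ≈ 0.754.

δ > 0.754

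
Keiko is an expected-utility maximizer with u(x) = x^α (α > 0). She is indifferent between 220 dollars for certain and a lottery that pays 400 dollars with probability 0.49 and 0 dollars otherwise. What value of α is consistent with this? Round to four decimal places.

The lottery's expected utility is 0.49·u(400) + 0.51·u(0) = 0.49·400^α (since u(0) = 0 for α > 0).
Equating: 220^α = 0.49·400^α, i.e. 0.5500^α = 0.49.
Taking logs: α·ln(220/400) = ln(0.49), so α = -0.7133499 / -0.5978370 ≈ 1.1932.

α ≈ 1.1932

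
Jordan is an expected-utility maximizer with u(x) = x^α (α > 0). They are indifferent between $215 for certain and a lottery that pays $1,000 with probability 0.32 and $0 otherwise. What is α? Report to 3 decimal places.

The lottery's expected utility is 0.32·u(1000) + 0.68·u(0) = 0.32·1000^α (since u(0) = 0 for α > 0).
Indifference: 215^α = 0.32·1000^α, so (215/1000)^α = 0.32.
Take logs: α = ln 0.32 / ln(215/1000) ≈ 0.74128.

α ≈ 0.741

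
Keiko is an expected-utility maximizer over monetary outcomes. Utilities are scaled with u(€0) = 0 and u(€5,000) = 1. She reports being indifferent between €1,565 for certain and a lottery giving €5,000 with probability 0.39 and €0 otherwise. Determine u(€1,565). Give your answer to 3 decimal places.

0.390

u(€1,565) equals the lottery's expected utility: 0.39·1 + 0.61·0 = 0.39.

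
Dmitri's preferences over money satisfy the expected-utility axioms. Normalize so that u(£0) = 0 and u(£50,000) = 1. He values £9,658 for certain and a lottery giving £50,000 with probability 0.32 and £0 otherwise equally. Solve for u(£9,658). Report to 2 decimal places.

0.32

By the standard-gamble method, u(£9,658) is just the indifference probability on the best outcome: 0.32.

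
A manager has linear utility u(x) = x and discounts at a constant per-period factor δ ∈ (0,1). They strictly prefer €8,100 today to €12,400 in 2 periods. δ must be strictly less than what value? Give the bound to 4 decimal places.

The preference means 8100 > δ^2·12400.
Hence δ^2 < 8100/12400 = 0.65323, and x ↦ x^(1/2) is increasing on (0,∞).
δ < 0.65323^(1/2) = 0.8082.

δ < 0.8082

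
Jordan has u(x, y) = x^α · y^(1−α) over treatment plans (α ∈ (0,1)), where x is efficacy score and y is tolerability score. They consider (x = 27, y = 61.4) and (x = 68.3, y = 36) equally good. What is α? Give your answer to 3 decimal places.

α ≈ 0.365

Indifference: 27^α · 61.4^(1−α) = 68.3^α · 36^(1−α).
Rearrange to (27/68.3)^α = (36/61.4)^(1−α) and take logs: α·-0.928073 = (1−α)·-0.533891.
So α/(1−α) = (-0.533891)/(-0.928073) = 0.575268, and α = 0.575268/1.575268 ≈ 0.365.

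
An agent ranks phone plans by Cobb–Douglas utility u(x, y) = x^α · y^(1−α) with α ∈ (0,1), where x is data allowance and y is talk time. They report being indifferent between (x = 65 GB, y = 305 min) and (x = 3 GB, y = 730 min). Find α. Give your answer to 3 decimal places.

α ≈ 0.221

Indifference: 65^α · 305^(1−α) = 3^α · 730^(1−α).
Rearrange to (65/3)^α = (730/305)^(1−α) and take logs: α·3.075775 = (1−α)·0.872733.
So α/(1−α) = (0.872733)/(3.075775) = 0.283744, and α = 0.283744/1.283744 ≈ 0.221.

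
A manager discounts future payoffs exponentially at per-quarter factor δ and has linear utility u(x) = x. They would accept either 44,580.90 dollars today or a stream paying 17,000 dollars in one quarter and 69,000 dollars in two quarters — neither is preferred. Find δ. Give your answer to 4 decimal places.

The stream is worth 17000δ + 69000δ² today, so 17000δ + 69000δ² = 44580.90.
That is, 69000δ² + 17000δ − 44580.90 = 0, a quadratic in δ.
The positive root is δ = [−17000 + √(17000² + 4·69000·44580.90)] / (2·69000) = (−17000 + 112220.000)/138000 ≈ 0.6900.

δ ≈ 0.6900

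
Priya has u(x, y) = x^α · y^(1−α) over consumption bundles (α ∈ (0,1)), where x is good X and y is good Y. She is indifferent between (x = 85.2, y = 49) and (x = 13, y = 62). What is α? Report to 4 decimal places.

Set the two utilities equal: 85.2^α·49^(1−α) = 13^α·62^(1−α).
(85.2/13)^α = (62/49)^(1−α); take logs: α·ln(85.2/13) = (1−α)·ln(62/49), i.e. α·1.8800521 = (1−α)·0.2353141.
So α/(1−α) = (0.2353141)/(1.8800521) = 0.1251636, and α = 0.1251636/1.1251636 ≈ 0.1112.

α ≈ 0.1112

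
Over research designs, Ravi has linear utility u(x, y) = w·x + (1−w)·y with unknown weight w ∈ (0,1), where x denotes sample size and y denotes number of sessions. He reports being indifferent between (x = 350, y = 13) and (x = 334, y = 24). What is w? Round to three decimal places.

Equating utilities: w·350 + (1−w)·13 = w·334 + (1−w)·24.
w·(350−334) = (1−w)·(24−13), i.e. w·16 = (1−w)·11.
Hence w = 11/(16+11) = 11/27 = 0.407.

w = 0.407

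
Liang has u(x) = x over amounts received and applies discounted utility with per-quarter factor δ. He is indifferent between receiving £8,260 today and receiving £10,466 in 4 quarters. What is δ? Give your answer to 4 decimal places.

δ ≈ 0.9425

Equating discounted utilities: u(8260) = δ^4·u(10466) ⇒ δ^4 = u(8260)/u(10466).
With u(x) = x: δ^4 = 8260/10466 = 0.78922.
So δ = 0.78922^(1/4) ≈ 0.9425.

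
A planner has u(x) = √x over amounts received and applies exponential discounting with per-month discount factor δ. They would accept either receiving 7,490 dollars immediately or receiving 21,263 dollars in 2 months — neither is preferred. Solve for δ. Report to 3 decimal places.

The payoff in 2 months is discounted by δ^2, so u(7490) = δ^2·u(21263) and δ^2 = u(7490)/u(21263).
With u(x) = √x: δ^2 = √7490/√21263 = √(7490/21263) = 0.59351.
Hence δ = (0.59351)^(1/2) = 0.77040.

δ ≈ 0.770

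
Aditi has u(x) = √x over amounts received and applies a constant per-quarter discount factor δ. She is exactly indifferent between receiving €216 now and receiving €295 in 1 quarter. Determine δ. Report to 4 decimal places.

δ ≈ 0.8557

The payoff in 1 quarter is discounted by δ, so u(216) = δ·u(295) and δ = u(216)/u(295).
Since u(x) = √x, δ = √(216/295) = 0.85569.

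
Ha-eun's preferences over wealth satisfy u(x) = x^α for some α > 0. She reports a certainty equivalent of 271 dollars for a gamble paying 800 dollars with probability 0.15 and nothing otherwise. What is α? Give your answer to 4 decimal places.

α ≈ 1.7525

EU(lottery) = 0.15·800^α + 0.85·0 = 0.15·800^α.
Setting u(271) equal to that: 271^α = 0.15·800^α ⇒ (271/800)^α = 0.15.
α = ln(0.15) / ln(271/800) = -1.8971200/-1.0824929 ≈ 1.7525.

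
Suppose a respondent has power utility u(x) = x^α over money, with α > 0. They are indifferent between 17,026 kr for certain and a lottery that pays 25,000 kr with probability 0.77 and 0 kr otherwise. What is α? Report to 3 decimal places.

EU(lottery) = 0.77·25000^α + 0.23·0 = 0.77·25000^α.
Equating: 17026^α = 0.77·25000^α, i.e. 0.6810^α = 0.77.
α = ln(0.77) / ln(17026/25000) = -0.261365/-0.384134 ≈ 0.680.

α ≈ 0.680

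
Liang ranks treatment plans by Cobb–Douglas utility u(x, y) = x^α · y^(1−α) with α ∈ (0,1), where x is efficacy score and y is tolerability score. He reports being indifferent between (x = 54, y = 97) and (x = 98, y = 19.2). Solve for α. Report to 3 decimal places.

α ≈ 0.731

Indifference: 54^α · 97^(1−α) = 98^α · 19.2^(1−α).
Rearrange to (54/98)^α = (19.2/97)^(1−α) and take logs: α·-0.595983 = (1−α)·-1.619801.
With A = -0.595983 and B = -1.619801: α·A = (1−α)·B, so α = B/(A+B) = -1.619801/-2.215784 ≈ 0.731.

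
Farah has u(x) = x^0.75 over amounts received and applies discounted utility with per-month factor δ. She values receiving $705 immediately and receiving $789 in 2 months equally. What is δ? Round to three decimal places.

δ ≈ 0.959

Equating discounted utilities: u(705) = δ^2·u(789) ⇒ δ^2 = u(705)/u(789).
Since u(x) = x^0.75, δ^2 = (705/789)^0.75 = 0.89354^0.75 = 0.91904.
Taking the square root: δ = 0.91904^(1/2) ≈ 0.959.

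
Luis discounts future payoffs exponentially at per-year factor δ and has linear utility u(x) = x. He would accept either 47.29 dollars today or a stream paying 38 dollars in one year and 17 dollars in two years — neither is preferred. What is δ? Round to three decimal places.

The stream is worth 38δ + 17δ² today, so 38δ + 17δ² = 47.29.
Rearranged: 17δ² + 38δ − 47.29 = 0.
The positive root is δ = [−38 + √(38² + 4·17·47.29)] / (2·17) = (−38 + 68.262)/34 ≈ 0.890.

δ ≈ 0.890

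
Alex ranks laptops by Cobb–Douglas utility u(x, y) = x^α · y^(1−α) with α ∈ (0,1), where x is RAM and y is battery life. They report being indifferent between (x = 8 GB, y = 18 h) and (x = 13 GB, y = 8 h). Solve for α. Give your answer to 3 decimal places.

α ≈ 0.626

Set the two utilities equal: 8^α·18^(1−α) = 13^α·8^(1−α).
Rearrange to (8/13)^α = (8/18)^(1−α) and take logs: α·-0.485508 = (1−α)·-0.810930.
With A = -0.485508 and B = -0.810930: α·A = (1−α)·B, so α = B/(A+B) = -0.810930/-1.296438 ≈ 0.626.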